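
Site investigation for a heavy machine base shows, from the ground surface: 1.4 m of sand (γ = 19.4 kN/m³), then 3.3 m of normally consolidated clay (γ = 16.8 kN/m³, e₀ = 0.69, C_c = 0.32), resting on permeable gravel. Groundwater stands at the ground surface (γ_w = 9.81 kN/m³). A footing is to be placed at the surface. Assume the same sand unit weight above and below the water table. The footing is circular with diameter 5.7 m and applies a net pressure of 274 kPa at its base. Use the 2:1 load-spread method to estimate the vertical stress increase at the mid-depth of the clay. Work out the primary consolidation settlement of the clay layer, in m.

S_c ≈ 0.47 m

Mid-depth of clay below the ground surface: z = 1.4 + 3.3/2 = 3.05 m.
Total vertical stress at mid-clay: σ_v = 19.4×1.4 + 16.8×1.65 = 54.88 kPa.
Pore pressure: u = 9.81×(3.05 − 0) = 29.921 kPa.
Initial effective stress: σ'_0 = σ_v − u = 54.88 − 29.921 = 24.959 kPa.
Stress increase at mid-clay by the 2:1 spreading method:
Δσ ≈ qD²/(D+z)² = 274×5.7²/(5.7+3.05)² = 116.27 kPa
Final effective stress: σ'_f = σ'_0 + Δσ = 24.959 + 116.27 = 141.23 kPa.
Normally consolidated clay, so the full stress increment lies on the virgin compression line:
S_c = C_c·H/(1+e₀)·log₁₀(σ'_f/σ'_0) = 0.32×3.3/(1+0.69)×log₁₀(141.23/24.959)
    = 0.62485 × 0.7527 = 0.4703 m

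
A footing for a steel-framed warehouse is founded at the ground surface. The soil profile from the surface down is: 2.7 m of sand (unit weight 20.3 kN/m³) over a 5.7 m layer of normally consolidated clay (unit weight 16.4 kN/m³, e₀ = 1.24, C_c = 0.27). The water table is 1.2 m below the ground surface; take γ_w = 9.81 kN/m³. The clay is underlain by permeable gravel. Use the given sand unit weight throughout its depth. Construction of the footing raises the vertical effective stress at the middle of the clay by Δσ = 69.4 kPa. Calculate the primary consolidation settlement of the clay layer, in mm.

S_c ≈ 232 mm

Mid-depth of clay below the ground surface: z = 2.7 + 5.7/2 = 5.55 m.
Total vertical stress at mid-clay: σ_v = 20.3×2.7 + 16.4×2.85 = 101.55 kPa.
Pore pressure: u = 9.81×(5.55 − 1.2) = 42.673 kPa.
Initial effective stress: σ'_0 = σ_v − u = 101.55 − 42.673 = 58.877 kPa.
Final effective stress: σ'_f = σ'_0 + Δσ = 58.877 + 69.4 = 128.28 kPa.
Normally consolidated clay, so the full stress increment lies on the virgin compression line:
S_c = C_c·H/(1+e₀)·log₁₀(σ'_f/σ'_0) = 0.27×5.7/(1+1.24)×log₁₀(128.28/58.877)
    = 0.68705 × 0.33821 = 0.2324 m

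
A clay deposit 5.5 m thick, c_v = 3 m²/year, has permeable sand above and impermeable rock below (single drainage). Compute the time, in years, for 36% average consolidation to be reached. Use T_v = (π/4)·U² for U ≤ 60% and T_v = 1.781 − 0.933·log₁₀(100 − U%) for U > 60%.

t ≈ 1.03 years

Drainage path length: H_d = H = 5.5 m (single drainage).
U ≤ 60%: T_v = (π/4)·U² = (π/4)×0.36² = 0.10179.
t = T_v·H_d²/c_v = 0.10179×5.5²/3 = 1.026 years.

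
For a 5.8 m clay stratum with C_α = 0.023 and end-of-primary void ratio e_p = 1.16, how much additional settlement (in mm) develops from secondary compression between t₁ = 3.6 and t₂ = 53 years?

Secondary compression: S_s = C_α·H/(1+e_p)·log₁₀(t₂/t₁)
S_s = 0.023×5.8/(1+1.16)×log₁₀(53/3.6)
    = 0.06176 × 1.168 = 0.07213 m

S_s ≈ 72.1 mm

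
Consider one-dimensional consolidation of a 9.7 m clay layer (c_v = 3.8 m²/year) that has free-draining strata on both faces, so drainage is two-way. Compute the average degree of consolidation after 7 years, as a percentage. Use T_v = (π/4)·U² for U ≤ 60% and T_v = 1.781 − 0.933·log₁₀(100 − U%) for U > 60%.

U ≈ 95 %

Drainage path length: H_d = H/2 = 4.85 m (double drainage).
T_v = c_v·t/H_d² = 3.8×7/4.85² = 1.1308.
T_v = 1.1308 corresponds to the U > 60% branch:
U = 1 − 10^((1.781 − T_v)/0.933)/100 = 0.9502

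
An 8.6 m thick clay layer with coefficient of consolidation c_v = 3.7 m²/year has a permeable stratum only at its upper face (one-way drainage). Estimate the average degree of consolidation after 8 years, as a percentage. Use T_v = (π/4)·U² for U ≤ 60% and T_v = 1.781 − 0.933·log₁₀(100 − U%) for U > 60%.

U ≈ 69.8 %

Drainage path length: H_d = H = 8.6 m (single drainage).
T_v = c_v·t/H_d² = 3.7×8/8.6² = 0.40022.
T_v = 0.40022 corresponds to the U > 60% branch:
U = 1 − 10^((1.781 − T_v)/0.933)/100 = 0.698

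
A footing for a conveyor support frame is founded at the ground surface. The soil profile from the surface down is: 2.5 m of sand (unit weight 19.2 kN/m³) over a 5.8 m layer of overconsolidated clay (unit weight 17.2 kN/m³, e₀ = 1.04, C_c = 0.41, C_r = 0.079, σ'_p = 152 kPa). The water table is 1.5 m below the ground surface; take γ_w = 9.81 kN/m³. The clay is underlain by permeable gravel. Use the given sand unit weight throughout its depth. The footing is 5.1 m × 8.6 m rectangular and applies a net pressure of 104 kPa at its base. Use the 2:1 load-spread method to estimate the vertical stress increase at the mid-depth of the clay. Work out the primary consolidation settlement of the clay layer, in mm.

Mid-depth of clay below the ground surface: z = 2.5 + 5.8/2 = 5.4 m.
Total vertical stress at mid-clay: σ_v = 19.2×2.5 + 17.2×2.9 = 97.88 kPa.
Pore pressure: u = 9.81×(5.4 − 1.5) = 38.259 kPa.
Initial effective stress: σ'_0 = σ_v − u = 97.88 − 38.259 = 59.621 kPa.
Stress increase at mid-clay by the 2:1 spreading method:
Δσ = qBL/((B+z)(L+z)) = 104×5.1×8.6/((5.1+5.4)(8.6+5.4)) = 31.03 kPa
Final effective stress: σ'_f = 59.621 + 31.03 = 90.651 kPa.
σ'_f = 90.651 ≤ σ'_p = 152 kPa, so the clay remains overconsolidated and only the recompression index applies:
S_c = C_r·H/(1+e₀)·log₁₀(σ'_f/σ'_0) = 0.079×5.8/2.04×log₁₀(90.651/59.621)
    = 0.2246 × 0.18197 = 0.04087 m

S_c ≈ 40.9 mm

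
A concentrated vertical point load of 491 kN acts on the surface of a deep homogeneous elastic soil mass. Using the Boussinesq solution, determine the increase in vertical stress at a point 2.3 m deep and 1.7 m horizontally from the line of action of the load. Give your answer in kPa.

Boussinesq vertical stress below a point load on an elastic half-space:
Δσ_z = 3P/(2πz²) · [1 + (r/z)²]^(−5/2)
r/z = 1.7/2.3 = 0.73913; [1+(r/z)²]^(−5/2) = 0.33632.
Δσ_z = 3×491/(2π×2.3²) × 0.33632 = 44.317 × 0.33632 = 14.9 kPa

Δσ_z ≈ 14.9 kPa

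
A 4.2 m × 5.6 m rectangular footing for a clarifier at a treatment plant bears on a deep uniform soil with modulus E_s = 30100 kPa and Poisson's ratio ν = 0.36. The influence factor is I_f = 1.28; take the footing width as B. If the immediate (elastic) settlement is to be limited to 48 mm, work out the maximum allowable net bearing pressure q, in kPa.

q ≈ 309 kPa

S_e = q·B·(1−ν²)/E_s · I_f  ⇒  q = S_e·E_s / (B·(1−ν²)·I_f).
q = 0.048 × 30100 / (4.2 × 0.8704 × 1.28) = 308.8 kPa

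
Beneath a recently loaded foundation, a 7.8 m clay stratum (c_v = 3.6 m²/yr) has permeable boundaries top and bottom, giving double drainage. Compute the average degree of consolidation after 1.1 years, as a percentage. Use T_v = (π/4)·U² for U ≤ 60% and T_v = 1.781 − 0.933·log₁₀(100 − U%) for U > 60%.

Drainage path length: H_d = H/2 = 3.9 m (double drainage).
T_v = c_v·t/H_d² = 3.6×1.1/3.9² = 0.26036.
T_v = 0.26036 corresponds to the U ≤ 60% branch:
U = √(4T_v/π) = 0.5758

U ≈ 57.6 %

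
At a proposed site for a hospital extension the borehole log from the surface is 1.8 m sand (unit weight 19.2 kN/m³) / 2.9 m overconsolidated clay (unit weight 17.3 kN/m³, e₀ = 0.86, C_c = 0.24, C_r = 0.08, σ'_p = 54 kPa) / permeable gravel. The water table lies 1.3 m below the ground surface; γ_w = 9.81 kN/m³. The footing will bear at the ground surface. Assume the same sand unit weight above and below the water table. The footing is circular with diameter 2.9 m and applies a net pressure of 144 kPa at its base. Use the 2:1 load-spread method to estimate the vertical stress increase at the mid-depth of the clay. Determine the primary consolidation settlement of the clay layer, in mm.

S_c ≈ 63.5 mm

Mid-depth of clay below the ground surface: z = 1.8 + 2.9/2 = 3.25 m.
Total vertical stress at mid-clay: σ_v = 19.2×1.8 + 17.3×1.45 = 59.645 kPa.
Pore pressure: u = 9.81×(3.25 − 1.3) = 19.13 kPa.
Initial effective stress: σ'_0 = σ_v − u = 59.645 − 19.13 = 40.515 kPa.
Stress increase at mid-clay by the 2:1 spreading method:
Δσ ≈ qD²/(D+z)² = 144×2.9²/(2.9+3.25)² = 32.019 kPa
Final effective stress: σ'_f = 40.515 + 32.019 = 72.534 kPa.
σ'_f = 72.534 > σ'_p = 54 kPa, so the stress path crosses the preconsolidation pressure — recompression up to σ'_p, then virgin compression beyond:
S_c = H/(1+e₀)·[C_r·log₁₀(σ'_p/σ'_0) + C_c·log₁₀(σ'_f/σ'_p)]
    = 2.9/1.86 × [0.08×log₁₀(54/40.515) + 0.24×log₁₀(72.534/54)]
    = 1.5591 × [0.0099822 + 0.030755] = 0.06351 m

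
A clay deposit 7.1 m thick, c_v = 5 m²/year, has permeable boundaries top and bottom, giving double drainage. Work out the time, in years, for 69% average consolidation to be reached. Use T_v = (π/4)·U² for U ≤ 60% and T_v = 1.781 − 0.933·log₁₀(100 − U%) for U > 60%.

t ≈ 0.982 years

Drainage path length: H_d = H/2 = 3.55 m (double drainage).
U > 60%: T_v = 1.781 − 0.933·log₁₀(100 − 69) = 0.38956.
t = T_v·H_d²/c_v = 0.38956×3.55²/5 = 0.9819 years.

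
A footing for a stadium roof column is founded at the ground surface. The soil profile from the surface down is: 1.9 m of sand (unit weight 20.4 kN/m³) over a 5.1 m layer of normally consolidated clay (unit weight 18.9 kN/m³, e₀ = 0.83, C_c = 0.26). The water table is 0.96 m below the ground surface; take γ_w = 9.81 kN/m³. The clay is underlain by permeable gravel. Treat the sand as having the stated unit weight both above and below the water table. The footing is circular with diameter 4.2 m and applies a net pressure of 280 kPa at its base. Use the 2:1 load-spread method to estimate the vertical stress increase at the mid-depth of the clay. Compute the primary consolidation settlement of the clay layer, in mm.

S_c ≈ 255 mm

Mid-depth of clay below the ground surface: z = 1.9 + 5.1/2 = 4.45 m.
Total vertical stress at mid-clay: σ_v = 20.4×1.9 + 18.9×2.55 = 86.955 kPa.
Pore pressure: u = 9.81×(4.45 − 0.96) = 34.237 kPa.
Initial effective stress: σ'_0 = σ_v − u = 86.955 − 34.237 = 52.718 kPa.
Stress increase at mid-clay by the 2:1 spreading method:
Δσ ≈ qD²/(D+z)² = 280×4.2²/(4.2+4.45)² = 66.012 kPa
Final effective stress: σ'_f = σ'_0 + Δσ = 52.718 + 66.012 = 118.73 kPa.
Normally consolidated clay, so the full stress increment lies on the virgin compression line:
S_c = C_c·H/(1+e₀)·log₁₀(σ'_f/σ'_0) = 0.26×5.1/(1+0.83)×log₁₀(118.73/52.718)
    = 0.72459 × 0.3526 = 0.2555 m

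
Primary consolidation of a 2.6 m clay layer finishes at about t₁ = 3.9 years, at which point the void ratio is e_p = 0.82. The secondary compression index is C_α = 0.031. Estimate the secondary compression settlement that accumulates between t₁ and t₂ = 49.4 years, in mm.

S_s ≈ 48.8 mm

Secondary compression: S_s = C_α·H/(1+e_p)·log₁₀(t₂/t₁)
S_s = 0.031×2.6/(1+0.82)×log₁₀(49.4/3.9)
    = 0.04429 × 1.103 = 0.04883 m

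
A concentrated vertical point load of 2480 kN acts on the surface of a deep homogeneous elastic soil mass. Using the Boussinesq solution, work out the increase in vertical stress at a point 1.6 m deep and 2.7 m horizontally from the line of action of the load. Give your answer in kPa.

Boussinesq vertical stress below a point load on an elastic half-space:
Δσ_z = 3P/(2πz²) · [1 + (r/z)²]^(−5/2)
r/z = 2.7/1.6 = 1.6875; [1+(r/z)²]^(−5/2) = 0.034436.
Δσ_z = 3×2480/(2π×1.6²) × 0.034436 = 462.54 × 0.034436 = 15.93 kPa

Δσ_z ≈ 15.9 kPa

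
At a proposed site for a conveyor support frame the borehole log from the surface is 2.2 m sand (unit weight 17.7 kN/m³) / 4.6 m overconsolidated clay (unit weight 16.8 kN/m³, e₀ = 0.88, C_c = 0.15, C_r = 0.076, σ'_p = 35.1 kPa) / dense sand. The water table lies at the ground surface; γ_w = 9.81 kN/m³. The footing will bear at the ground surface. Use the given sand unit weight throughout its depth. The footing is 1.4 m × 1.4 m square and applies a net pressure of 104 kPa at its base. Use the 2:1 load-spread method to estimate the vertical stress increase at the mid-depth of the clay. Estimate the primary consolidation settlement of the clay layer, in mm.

Mid-depth of clay below the ground surface: z = 2.2 + 4.6/2 = 4.5 m.
Total vertical stress at mid-clay: σ_v = 17.7×2.2 + 16.8×2.3 = 77.58 kPa.
Pore pressure: u = 9.81×(4.5 − 0) = 44.145 kPa.
Initial effective stress: σ'_0 = σ_v − u = 77.58 − 44.145 = 33.435 kPa.
Stress increase at mid-clay by the 2:1 spreading method:
Δσ = qBL/((B+z)(L+z)) = 104×1.4×1.4/((1.4+4.5)(1.4+4.5)) = 5.8558 kPa
Final effective stress: σ'_f = 33.435 + 5.8558 = 39.291 kPa.
σ'_f = 39.291 > σ'_p = 35.1 kPa, so the stress path crosses the preconsolidation pressure — recompression up to σ'_p, then virgin compression beyond:
S_c = H/(1+e₀)·[C_r·log₁₀(σ'_p/σ'_0) + C_c·log₁₀(σ'_f/σ'_p)]
    = 4.6/1.88 × [0.076×log₁₀(35.1/33.435) + 0.15×log₁₀(39.291/35.1)]
    = 2.4468 × [0.001604 + 0.0073479] = 0.0219 m

S_c ≈ 21.9 mm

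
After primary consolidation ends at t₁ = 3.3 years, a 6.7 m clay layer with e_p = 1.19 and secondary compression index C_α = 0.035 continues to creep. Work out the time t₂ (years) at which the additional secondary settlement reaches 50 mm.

S_s = C_α·H/(1+e_p)·log₁₀(t₂/t₁) ⇒ log₁₀(t₂/t₁) = S_s·(1+e_p)/(C_α·H).
log₁₀(t₂/t₁) = 0.05 × (1+1.19) / (0.035×6.7) = 0.467
t₂ = t₁ × 10^0.467 = 3.3 × 2.931 = 9.671 years

t₂ ≈ 9.67 years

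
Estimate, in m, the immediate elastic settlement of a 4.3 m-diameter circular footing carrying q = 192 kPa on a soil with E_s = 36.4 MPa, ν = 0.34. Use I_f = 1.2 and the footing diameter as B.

Immediate (elastic) settlement: S_e = q·B·(1−ν²)/E_s · I_f.
E_s = 36.4 MPa = 36400 kPa.
S_e = 192 × 4.3 × (1 − 0.34²) / 36400 × 1.2
    = 192 × 4.3 × 0.8844 / 36400 × 1.2
    = 0.02407 m

S_e ≈ 0.0241 m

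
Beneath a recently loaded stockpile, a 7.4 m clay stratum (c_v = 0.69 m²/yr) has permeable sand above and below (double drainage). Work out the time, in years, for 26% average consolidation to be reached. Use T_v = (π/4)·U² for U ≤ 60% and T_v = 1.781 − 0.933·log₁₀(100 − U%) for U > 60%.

t ≈ 1.05 years

Drainage path length: H_d = H/2 = 3.7 m (double drainage).
U ≤ 60%: T_v = (π/4)·U² = (π/4)×0.26² = 0.053093.
t = T_v·H_d²/c_v = 0.053093×3.7²/0.69 = 1.053 years.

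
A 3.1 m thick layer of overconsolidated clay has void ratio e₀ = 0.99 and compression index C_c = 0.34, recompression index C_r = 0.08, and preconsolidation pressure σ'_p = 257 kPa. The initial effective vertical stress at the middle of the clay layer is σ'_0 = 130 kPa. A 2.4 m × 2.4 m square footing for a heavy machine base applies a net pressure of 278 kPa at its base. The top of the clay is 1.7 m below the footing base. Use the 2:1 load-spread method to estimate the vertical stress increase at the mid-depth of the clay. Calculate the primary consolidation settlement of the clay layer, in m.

S_c ≈ 0.0177 m

Mid-depth of clay below the footing base: z = 1.7 + 3.1/2 = 3.25 m.
Stress increase at mid-clay by the 2:1 spreading method:
Δσ = qBL/((B+z)(L+z)) = 278×2.4×2.4/((2.4+3.25)(2.4+3.25)) = 50.161 kPa
Final effective stress: σ'_f = 130 + 50.161 = 180.16 kPa.
σ'_f = 180.16 ≤ σ'_p = 257 kPa, so the clay remains overconsolidated and only the recompression index applies:
S_c = C_r·H/(1+e₀)·log₁₀(σ'_f/σ'_0) = 0.08×3.1/1.99×log₁₀(180.16/130)
    = 0.12462 × 0.14172 = 0.01766 m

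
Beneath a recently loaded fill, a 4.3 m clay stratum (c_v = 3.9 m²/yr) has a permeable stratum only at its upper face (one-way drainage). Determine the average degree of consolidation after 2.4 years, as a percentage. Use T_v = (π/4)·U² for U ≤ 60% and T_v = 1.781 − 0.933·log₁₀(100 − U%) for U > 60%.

Drainage path length: H_d = H = 4.3 m (single drainage).
T_v = c_v·t/H_d² = 3.9×2.4/4.3² = 0.50622.
T_v = 0.50622 corresponds to the U > 60% branch:
U = 1 − 10^((1.781 − T_v)/0.933)/100 = 0.7676

U ≈ 76.8 %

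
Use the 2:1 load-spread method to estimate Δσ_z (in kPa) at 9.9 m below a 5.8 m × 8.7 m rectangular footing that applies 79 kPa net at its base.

Δσ_z ≈ 13.7 kPa

By the 2:1 method the load spreads at 1 horizontal : 2 vertical, so at depth z the loaded area has grown by z in each plan dimension:
Δσ = qBL/((B+z)(L+z)) = 79×5.8×8.7/((5.8+9.9)(8.7+9.9)) = 13.651 kPa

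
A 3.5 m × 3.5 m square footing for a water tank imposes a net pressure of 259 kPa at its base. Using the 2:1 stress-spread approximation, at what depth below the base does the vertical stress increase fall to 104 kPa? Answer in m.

z ≈ 2.02 m

2:1 spreading — at depth z the loaded area has grown by z in each plan dimension:
qB²/(B+z)² = Δσ_z ⇒ z = B(√(q/Δσ_z) − 1) = 3.5×(√(259/104) − 1) = 2.023 m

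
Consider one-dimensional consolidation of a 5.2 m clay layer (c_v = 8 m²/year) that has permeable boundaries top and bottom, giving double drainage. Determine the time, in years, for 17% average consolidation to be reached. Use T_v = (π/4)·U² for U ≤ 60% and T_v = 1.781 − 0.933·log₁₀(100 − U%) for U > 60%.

t ≈ 0.0192 years

Drainage path length: H_d = H/2 = 2.6 m (double drainage).
U ≤ 60%: T_v = (π/4)·U² = (π/4)×0.17² = 0.022698.
t = T_v·H_d²/c_v = 0.022698×2.6²/8 = 0.01918 years.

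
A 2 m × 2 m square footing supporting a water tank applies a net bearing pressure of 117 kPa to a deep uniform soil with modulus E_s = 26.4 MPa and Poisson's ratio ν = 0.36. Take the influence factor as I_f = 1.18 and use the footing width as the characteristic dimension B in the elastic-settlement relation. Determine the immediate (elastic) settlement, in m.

S_e ≈ 0.0091 m

Immediate (elastic) settlement: S_e = q·B·(1−ν²)/E_s · I_f.
E_s = 26.4 MPa = 26400 kPa.
S_e = 117 × 2 × (1 − 0.36²) / 26400 × 1.18
    = 117 × 2 × 0.8704 / 26400 × 1.18
    = 0.009104 m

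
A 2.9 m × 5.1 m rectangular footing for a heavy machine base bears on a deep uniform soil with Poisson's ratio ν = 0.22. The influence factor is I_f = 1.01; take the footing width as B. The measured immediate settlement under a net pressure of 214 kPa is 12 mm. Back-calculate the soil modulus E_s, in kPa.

E_s ≈ 49700 kPa

S_e = q·B·(1−ν²)/E_s · I_f  ⇒  E_s = q·B·(1−ν²)·I_f / S_e.
E_s = 214 × 2.9 × 0.9516 × 1.01 / 0.012 = 49710 kPa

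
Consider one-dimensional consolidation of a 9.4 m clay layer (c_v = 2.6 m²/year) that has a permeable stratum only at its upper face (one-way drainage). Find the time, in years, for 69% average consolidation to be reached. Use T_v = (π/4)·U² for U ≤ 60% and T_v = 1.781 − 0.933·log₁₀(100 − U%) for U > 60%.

t ≈ 13.2 years

Drainage path length: H_d = H = 9.4 m (single drainage).
U > 60%: T_v = 1.781 − 0.933·log₁₀(100 − 69) = 0.38956.
t = T_v·H_d²/c_v = 0.38956×9.4²/2.6 = 13.24 years.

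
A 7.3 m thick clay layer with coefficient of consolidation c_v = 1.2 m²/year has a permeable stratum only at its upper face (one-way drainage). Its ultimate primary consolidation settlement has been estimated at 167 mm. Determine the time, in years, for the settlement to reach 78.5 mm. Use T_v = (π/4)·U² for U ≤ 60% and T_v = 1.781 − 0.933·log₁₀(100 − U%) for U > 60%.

t ≈ 7.71 years

Drainage path length: H_d = H = 7.3 m (single drainage).
U = S(t)/S_ult = 78.5/167 = 0.4701.
U ≤ 60%: T_v = (π/4)·U² = (π/4)×0.47006² = 0.17354.
t = T_v·H_d²/c_v = 0.17354×7.3²/1.2 = 7.707 years.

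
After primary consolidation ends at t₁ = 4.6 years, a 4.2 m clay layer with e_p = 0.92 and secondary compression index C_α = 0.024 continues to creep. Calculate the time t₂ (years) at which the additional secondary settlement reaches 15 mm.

t₂ ≈ 8.88 years

S_s = C_α·H/(1+e_p)·log₁₀(t₂/t₁) ⇒ log₁₀(t₂/t₁) = S_s·(1+e_p)/(C_α·H).
log₁₀(t₂/t₁) = 0.015 × (1+0.92) / (0.024×4.2) = 0.2857
t₂ = t₁ × 10^0.2857 = 4.6 × 1.931 = 8.881 years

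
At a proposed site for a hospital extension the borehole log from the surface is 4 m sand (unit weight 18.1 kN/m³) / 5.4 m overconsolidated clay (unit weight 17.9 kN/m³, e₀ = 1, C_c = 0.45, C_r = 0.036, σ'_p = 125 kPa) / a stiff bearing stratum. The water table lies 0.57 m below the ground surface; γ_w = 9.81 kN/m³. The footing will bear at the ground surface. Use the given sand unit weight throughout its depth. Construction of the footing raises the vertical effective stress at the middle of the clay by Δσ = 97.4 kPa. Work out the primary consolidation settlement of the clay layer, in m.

Mid-depth of clay below the ground surface: z = 4 + 5.4/2 = 6.7 m.
Total vertical stress at mid-clay: σ_v = 18.1×4 + 17.9×2.7 = 120.73 kPa.
Pore pressure: u = 9.81×(6.7 − 0.57) = 60.135 kPa.
Initial effective stress: σ'_0 = σ_v − u = 120.73 − 60.135 = 60.595 kPa.
Final effective stress: σ'_f = 60.595 + 97.4 = 158 kPa.
σ'_f = 158 > σ'_p = 125 kPa, so the stress path crosses the preconsolidation pressure — recompression up to σ'_p, then virgin compression beyond:
S_c = H/(1+e₀)·[C_r·log₁₀(σ'_p/σ'_0) + C_c·log₁₀(σ'_f/σ'_p)]
    = 5.4/2 × [0.036×log₁₀(125/60.595) + 0.45×log₁₀(158/125)]
    = 2.7 × [0.011321 + 0.045786] = 0.1542 m

S_c ≈ 0.154 m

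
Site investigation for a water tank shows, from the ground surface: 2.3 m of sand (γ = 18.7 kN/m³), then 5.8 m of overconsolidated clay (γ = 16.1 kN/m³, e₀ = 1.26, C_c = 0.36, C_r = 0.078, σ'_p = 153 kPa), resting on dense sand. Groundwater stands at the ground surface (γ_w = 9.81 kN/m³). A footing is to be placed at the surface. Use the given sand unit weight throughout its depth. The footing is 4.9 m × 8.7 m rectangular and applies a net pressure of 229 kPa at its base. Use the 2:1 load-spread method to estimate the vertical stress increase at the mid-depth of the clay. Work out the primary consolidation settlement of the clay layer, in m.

S_c ≈ 0.0894 m

Mid-depth of clay below the ground surface: z = 2.3 + 5.8/2 = 5.2 m.
Total vertical stress at mid-clay: σ_v = 18.7×2.3 + 16.1×2.9 = 89.7 kPa.
Pore pressure: u = 9.81×(5.2 − 0) = 51.012 kPa.
Initial effective stress: σ'_0 = σ_v − u = 89.7 − 51.012 = 38.688 kPa.
Stress increase at mid-clay by the 2:1 spreading method:
Δσ = qBL/((B+z)(L+z)) = 229×4.9×8.7/((4.9+5.2)(8.7+5.2)) = 69.537 kPa
Final effective stress: σ'_f = 38.688 + 69.537 = 108.23 kPa.
σ'_f = 108.23 ≤ σ'_p = 153 kPa, so the clay remains overconsolidated and only the recompression index applies:
S_c = C_r·H/(1+e₀)·log₁₀(σ'_f/σ'_0) = 0.078×5.8/2.26×log₁₀(108.23/38.688)
    = 0.20018 × 0.44677 = 0.08943 m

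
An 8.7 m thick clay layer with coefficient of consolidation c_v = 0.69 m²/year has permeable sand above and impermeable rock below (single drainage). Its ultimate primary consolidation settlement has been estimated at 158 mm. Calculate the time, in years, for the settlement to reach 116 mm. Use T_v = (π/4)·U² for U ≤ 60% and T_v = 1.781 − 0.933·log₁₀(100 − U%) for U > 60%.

Drainage path length: H_d = H = 8.7 m (single drainage).
U = S(t)/S_ult = 116/158 = 0.7342.
U > 60%: T_v = 1.781 − 0.933·log₁₀(100 − 73.418) = 0.45186.
t = T_v·H_d²/c_v = 0.45186×8.7²/0.69 = 49.57 years.

t ≈ 49.6 years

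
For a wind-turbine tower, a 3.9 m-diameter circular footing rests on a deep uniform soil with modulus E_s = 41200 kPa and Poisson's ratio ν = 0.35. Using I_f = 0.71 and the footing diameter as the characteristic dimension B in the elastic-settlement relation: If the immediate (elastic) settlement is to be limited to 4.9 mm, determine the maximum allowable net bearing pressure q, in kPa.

S_e = q·B·(1−ν²)/E_s · I_f  ⇒  q = S_e·E_s / (B·(1−ν²)·I_f).
q = 0.0049 × 41200 / (3.9 × 0.8775 × 0.71) = 83.09 kPa

q ≈ 83.1 kPa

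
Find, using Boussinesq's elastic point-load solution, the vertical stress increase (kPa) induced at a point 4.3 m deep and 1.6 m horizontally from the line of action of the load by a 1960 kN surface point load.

Δσ_z ≈ 36.6 kPa

Boussinesq vertical stress below a point load on an elastic half-space:
Δσ_z = 3P/(2πz²) · [1 + (r/z)²]^(−5/2)
r/z = 1.6/4.3 = 0.37209; [1+(r/z)²]^(−5/2) = 0.72312.
Δσ_z = 3×1960/(2π×4.3²) × 0.72312 = 50.613 × 0.72312 = 36.6 kPa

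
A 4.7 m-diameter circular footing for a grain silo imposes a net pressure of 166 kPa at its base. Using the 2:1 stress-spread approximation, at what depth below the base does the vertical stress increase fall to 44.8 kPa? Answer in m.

2:1 spreading — at depth z the loaded area has grown by z in each plan dimension:
qD²/(D+z)² = Δσ_z ⇒ z = D(√(q/Δσ_z) − 1) = 4.7×(√(166/44.8) − 1) = 4.347 m

z ≈ 4.35 m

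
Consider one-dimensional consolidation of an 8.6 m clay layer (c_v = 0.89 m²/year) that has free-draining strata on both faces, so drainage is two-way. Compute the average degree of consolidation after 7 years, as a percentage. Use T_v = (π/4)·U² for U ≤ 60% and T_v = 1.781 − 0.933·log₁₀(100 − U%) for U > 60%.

U ≈ 64.7 %

Drainage path length: H_d = H/2 = 4.3 m (double drainage).
T_v = c_v·t/H_d² = 0.89×7/4.3² = 0.33694.
T_v = 0.33694 corresponds to the U > 60% branch:
U = 1 − 10^((1.781 − T_v)/0.933)/100 = 0.647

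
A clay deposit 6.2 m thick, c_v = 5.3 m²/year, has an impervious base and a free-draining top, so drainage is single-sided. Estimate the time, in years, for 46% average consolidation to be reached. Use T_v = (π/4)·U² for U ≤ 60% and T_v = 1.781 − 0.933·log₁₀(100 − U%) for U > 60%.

t ≈ 1.21 years

Drainage path length: H_d = H = 6.2 m (single drainage).
U ≤ 60%: T_v = (π/4)·U² = (π/4)×0.46² = 0.16619.
t = T_v·H_d²/c_v = 0.16619×6.2²/5.3 = 1.205 years.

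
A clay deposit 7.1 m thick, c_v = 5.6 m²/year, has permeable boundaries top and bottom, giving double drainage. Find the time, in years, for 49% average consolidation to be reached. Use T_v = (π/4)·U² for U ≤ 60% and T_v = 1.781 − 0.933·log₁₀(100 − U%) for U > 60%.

t ≈ 0.424 years

Drainage path length: H_d = H/2 = 3.55 m (double drainage).
U ≤ 60%: T_v = (π/4)·U² = (π/4)×0.49² = 0.18857.
t = T_v·H_d²/c_v = 0.18857×3.55²/5.6 = 0.4244 years.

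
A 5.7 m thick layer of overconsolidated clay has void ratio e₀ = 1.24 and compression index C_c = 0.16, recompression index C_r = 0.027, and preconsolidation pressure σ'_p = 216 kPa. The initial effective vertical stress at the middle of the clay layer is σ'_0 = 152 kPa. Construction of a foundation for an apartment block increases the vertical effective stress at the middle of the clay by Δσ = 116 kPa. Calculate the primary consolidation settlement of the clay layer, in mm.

Final effective stress: σ'_f = 152 + 116 = 268 kPa.
σ'_f = 268 > σ'_p = 216 kPa, so the stress path crosses the preconsolidation pressure — recompression up to σ'_p, then virgin compression beyond:
S_c = H/(1+e₀)·[C_r·log₁₀(σ'_p/σ'_0) + C_c·log₁₀(σ'_f/σ'_p)]
    = 5.7/2.24 × [0.027×log₁₀(216/152) + 0.16×log₁₀(268/216)]
    = 2.5446 × [0.0041205 + 0.014989] = 0.04863 m

S_c ≈ 48.6 mm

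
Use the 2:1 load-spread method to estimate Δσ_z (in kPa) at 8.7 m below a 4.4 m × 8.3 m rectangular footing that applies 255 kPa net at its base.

Δσ_z ≈ 41.8 kPa

By the 2:1 method the load spreads at 1 horizontal : 2 vertical, so at depth z the loaded area has grown by z in each plan dimension:
Δσ = qBL/((B+z)(L+z)) = 255×4.4×8.3/((4.4+8.7)(8.3+8.7)) = 41.817 kPa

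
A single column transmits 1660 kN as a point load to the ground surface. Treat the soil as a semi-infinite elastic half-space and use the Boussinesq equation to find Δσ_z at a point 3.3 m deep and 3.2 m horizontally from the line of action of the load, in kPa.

Δσ_z ≈ 13.9 kPa

Boussinesq vertical stress below a point load on an elastic half-space:
Δσ_z = 3P/(2πz²) · [1 + (r/z)²]^(−5/2)
r/z = 3.2/3.3 = 0.9697; [1+(r/z)²]^(−5/2) = 0.19069.
Δσ_z = 3×1660/(2π×3.3²) × 0.19069 = 72.782 × 0.19069 = 13.88 kPa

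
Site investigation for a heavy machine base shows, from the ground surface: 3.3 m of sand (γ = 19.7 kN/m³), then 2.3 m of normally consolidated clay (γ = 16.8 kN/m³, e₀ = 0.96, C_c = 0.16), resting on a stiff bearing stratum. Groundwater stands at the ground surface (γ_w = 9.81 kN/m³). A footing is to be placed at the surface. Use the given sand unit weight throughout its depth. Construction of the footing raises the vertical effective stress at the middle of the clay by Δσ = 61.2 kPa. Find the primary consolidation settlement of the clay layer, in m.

S_c ≈ 0.0749 m

Mid-depth of clay below the ground surface: z = 3.3 + 2.3/2 = 4.45 m.
Total vertical stress at mid-clay: σ_v = 19.7×3.3 + 16.8×1.15 = 84.33 kPa.
Pore pressure: u = 9.81×(4.45 − 0) = 43.655 kPa.
Initial effective stress: σ'_0 = σ_v − u = 84.33 − 43.655 = 40.675 kPa.
Final effective stress: σ'_f = σ'_0 + Δσ = 40.675 + 61.2 = 101.88 kPa.
Normally consolidated clay, so the full stress increment lies on the virgin compression line:
S_c = C_c·H/(1+e₀)·log₁₀(σ'_f/σ'_0) = 0.16×2.3/(1+0.96)×log₁₀(101.88/40.675)
    = 0.18776 × 0.39876 = 0.07487 m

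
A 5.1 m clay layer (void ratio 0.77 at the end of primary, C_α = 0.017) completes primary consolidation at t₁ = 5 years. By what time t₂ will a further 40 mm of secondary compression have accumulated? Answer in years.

t₂ ≈ 32.8 years

S_s = C_α·H/(1+e_p)·log₁₀(t₂/t₁) ⇒ log₁₀(t₂/t₁) = S_s·(1+e_p)/(C_α·H).
log₁₀(t₂/t₁) = 0.04 × (1+0.77) / (0.017×5.1) = 0.8166
t₂ = t₁ × 10^0.8166 = 5 × 6.556 = 32.78 years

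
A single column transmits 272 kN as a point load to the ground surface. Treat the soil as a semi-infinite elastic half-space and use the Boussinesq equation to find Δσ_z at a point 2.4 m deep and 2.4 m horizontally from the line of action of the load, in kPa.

Δσ_z ≈ 3.99 kPa

Boussinesq vertical stress below a point load on an elastic half-space:
Δσ_z = 3P/(2πz²) · [1 + (r/z)²]^(−5/2)
r/z = 2.4/2.4 = 1; [1+(r/z)²]^(−5/2) = 0.17678.
Δσ_z = 3×272/(2π×2.4²) × 0.17678 = 22.547 × 0.17678 = 3.986 kPa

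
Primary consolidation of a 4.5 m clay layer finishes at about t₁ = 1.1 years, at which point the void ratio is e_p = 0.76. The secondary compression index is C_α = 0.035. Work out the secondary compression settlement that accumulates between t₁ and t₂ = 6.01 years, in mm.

S_s ≈ 66 mm

Secondary compression: S_s = C_α·H/(1+e_p)·log₁₀(t₂/t₁)
S_s = 0.035×4.5/(1+0.76)×log₁₀(6.01/1.1)
    = 0.08949 × 0.7375 = 0.066 m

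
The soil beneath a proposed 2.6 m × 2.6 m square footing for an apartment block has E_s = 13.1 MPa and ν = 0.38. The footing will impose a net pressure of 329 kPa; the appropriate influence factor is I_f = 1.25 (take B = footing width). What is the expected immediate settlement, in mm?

S_e ≈ 69.8 mm

Immediate (elastic) settlement: S_e = q·B·(1−ν²)/E_s · I_f.
E_s = 13.1 MPa = 13100 kPa.
S_e = 329 × 2.6 × (1 − 0.38²) / 13100 × 1.25
    = 329 × 2.6 × 0.8556 / 13100 × 1.25
    = 0.06984 m = 69.84 mm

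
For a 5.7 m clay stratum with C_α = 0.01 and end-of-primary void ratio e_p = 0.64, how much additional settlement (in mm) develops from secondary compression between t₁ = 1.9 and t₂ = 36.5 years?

Secondary compression: S_s = C_α·H/(1+e_p)·log₁₀(t₂/t₁)
S_s = 0.01×5.7/(1+0.64)×log₁₀(36.5/1.9)
    = 0.03476 × 1.284 = 0.04461 m

S_s ≈ 44.6 mm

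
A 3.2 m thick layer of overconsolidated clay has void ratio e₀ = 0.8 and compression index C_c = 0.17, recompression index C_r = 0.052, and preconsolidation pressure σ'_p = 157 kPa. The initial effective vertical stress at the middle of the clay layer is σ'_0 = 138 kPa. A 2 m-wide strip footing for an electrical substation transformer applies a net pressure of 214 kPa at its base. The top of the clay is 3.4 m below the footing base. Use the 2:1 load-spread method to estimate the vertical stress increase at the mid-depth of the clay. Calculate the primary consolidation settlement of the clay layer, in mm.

S_c ≈ 36.4 mm

Mid-depth of clay below the footing base: z = 3.4 + 3.2/2 = 5 m.
Stress increase at mid-clay by the 2:1 spreading method:
Δσ = qB/(B+z) = 214×2/(2+5) = 61.143 kPa
Final effective stress: σ'_f = 138 + 61.143 = 199.14 kPa.
σ'_f = 199.14 > σ'_p = 157 kPa, so the stress path crosses the preconsolidation pressure — recompression up to σ'_p, then virgin compression beyond:
S_c = H/(1+e₀)·[C_r·log₁₀(σ'_p/σ'_0) + C_c·log₁₀(σ'_f/σ'_p)]
    = 3.2/1.8 × [0.052×log₁₀(157/138) + 0.17×log₁₀(199.14/157)]
    = 1.7778 × [0.0029131 + 0.017554] = 0.03639 m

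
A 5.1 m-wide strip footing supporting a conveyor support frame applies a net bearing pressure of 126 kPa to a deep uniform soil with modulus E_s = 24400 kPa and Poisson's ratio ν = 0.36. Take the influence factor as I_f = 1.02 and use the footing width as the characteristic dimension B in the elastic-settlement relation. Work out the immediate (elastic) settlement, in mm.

Immediate (elastic) settlement: S_e = q·B·(1−ν²)/E_s · I_f.
S_e = 126 × 5.1 × (1 − 0.36²) / 24400 × 1.02
    = 126 × 5.1 × 0.8704 / 24400 × 1.02
    = 0.02338 m = 23.38 mm

S_e ≈ 23.4 mm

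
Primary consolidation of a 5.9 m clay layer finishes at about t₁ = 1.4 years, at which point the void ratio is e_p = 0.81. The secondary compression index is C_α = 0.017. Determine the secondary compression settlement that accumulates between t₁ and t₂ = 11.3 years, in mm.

Secondary compression: S_s = C_α·H/(1+e_p)·log₁₀(t₂/t₁)
S_s = 0.017×5.9/(1+0.81)×log₁₀(11.3/1.4)
    = 0.05541 × 0.907 = 0.05026 m

S_s ≈ 50.3 mm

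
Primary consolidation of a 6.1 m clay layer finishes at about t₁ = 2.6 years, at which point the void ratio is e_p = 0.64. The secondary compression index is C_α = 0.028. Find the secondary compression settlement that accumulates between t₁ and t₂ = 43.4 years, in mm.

Secondary compression: S_s = C_α·H/(1+e_p)·log₁₀(t₂/t₁)
S_s = 0.028×6.1/(1+0.64)×log₁₀(43.4/2.6)
    = 0.1041 × 1.223 = 0.1273 m

S_s ≈ 127 mm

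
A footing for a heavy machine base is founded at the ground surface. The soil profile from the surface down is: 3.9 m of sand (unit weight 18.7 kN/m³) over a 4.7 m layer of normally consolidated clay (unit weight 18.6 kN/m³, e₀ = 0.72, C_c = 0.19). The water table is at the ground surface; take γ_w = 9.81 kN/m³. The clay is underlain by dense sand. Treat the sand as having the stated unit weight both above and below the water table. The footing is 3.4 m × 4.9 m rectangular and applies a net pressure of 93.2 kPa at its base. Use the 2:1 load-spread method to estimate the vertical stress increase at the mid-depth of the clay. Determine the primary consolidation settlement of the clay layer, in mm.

S_c ≈ 52.3 mm

Mid-depth of clay below the ground surface: z = 3.9 + 4.7/2 = 6.25 m.
Total vertical stress at mid-clay: σ_v = 18.7×3.9 + 18.6×2.35 = 116.64 kPa.
Pore pressure: u = 9.81×(6.25 − 0) = 61.312 kPa.
Initial effective stress: σ'_0 = σ_v − u = 116.64 − 61.312 = 55.328 kPa.
Stress increase at mid-clay by the 2:1 spreading method:
Δσ = qBL/((B+z)(L+z)) = 93.2×3.4×4.9/((3.4+6.25)(4.9+6.25)) = 14.431 kPa
Final effective stress: σ'_f = σ'_0 + Δσ = 55.328 + 14.431 = 69.759 kPa.
Normally consolidated clay, so the full stress increment lies on the virgin compression line:
S_c = C_c·H/(1+e₀)·log₁₀(σ'_f/σ'_0) = 0.19×4.7/(1+0.72)×log₁₀(69.759/55.328)
    = 0.51919 × 0.10066 = 0.05226 m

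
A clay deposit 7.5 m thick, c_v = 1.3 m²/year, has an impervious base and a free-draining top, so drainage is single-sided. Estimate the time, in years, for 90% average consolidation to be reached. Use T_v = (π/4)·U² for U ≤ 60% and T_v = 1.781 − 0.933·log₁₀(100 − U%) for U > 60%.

Drainage path length: H_d = H = 7.5 m (single drainage).
U > 60%: T_v = 1.781 − 0.933·log₁₀(100 − 90) = 0.848.
t = T_v·H_d²/c_v = 0.848×7.5²/1.3 = 36.69 years.

t ≈ 36.7 years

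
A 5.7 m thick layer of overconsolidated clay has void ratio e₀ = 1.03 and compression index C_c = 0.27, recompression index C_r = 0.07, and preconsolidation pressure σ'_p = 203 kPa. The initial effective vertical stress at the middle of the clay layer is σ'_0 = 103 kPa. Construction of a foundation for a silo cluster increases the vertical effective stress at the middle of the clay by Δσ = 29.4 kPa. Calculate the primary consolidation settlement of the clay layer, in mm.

Final effective stress: σ'_f = 103 + 29.4 = 132.4 kPa.
σ'_f = 132.4 ≤ σ'_p = 203 kPa, so the clay remains overconsolidated and only the recompression index applies:
S_c = C_r·H/(1+e₀)·log₁₀(σ'_f/σ'_0) = 0.07×5.7/2.03×log₁₀(132.4/103)
    = 0.19655 × 0.10905 = 0.02143 m

S_c ≈ 21.4 mm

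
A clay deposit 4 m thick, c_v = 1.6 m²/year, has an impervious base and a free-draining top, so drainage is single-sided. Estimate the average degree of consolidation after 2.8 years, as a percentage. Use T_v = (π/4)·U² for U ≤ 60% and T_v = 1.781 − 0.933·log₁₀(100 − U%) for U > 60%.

U ≈ 59.7 %

Drainage path length: H_d = H = 4 m (single drainage).
T_v = c_v·t/H_d² = 1.6×2.8/4² = 0.28.
T_v = 0.28 corresponds to the U ≤ 60% branch:
U = √(4T_v/π) = 0.5971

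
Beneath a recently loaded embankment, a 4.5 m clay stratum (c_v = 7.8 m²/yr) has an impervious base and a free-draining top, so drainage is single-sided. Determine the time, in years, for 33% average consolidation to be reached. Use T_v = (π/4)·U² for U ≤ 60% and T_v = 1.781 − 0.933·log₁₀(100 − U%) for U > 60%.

Drainage path length: H_d = H = 4.5 m (single drainage).
U ≤ 60%: T_v = (π/4)·U² = (π/4)×0.33² = 0.08553.
t = T_v·H_d²/c_v = 0.08553×4.5²/7.8 = 0.222 years.

t ≈ 0.222 years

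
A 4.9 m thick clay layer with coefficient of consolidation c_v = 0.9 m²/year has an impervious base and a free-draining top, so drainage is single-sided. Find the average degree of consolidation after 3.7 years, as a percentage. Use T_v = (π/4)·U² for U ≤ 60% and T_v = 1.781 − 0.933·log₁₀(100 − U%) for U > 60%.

U ≈ 42 %

Drainage path length: H_d = H = 4.9 m (single drainage).
T_v = c_v·t/H_d² = 0.9×3.7/4.9² = 0.13869.
T_v = 0.13869 corresponds to the U ≤ 60% branch:
U = √(4T_v/π) = 0.4202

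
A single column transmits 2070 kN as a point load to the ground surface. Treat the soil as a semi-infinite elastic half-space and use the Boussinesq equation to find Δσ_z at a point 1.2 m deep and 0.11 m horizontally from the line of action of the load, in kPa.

Boussinesq vertical stress below a point load on an elastic half-space:
Δσ_z = 3P/(2πz²) · [1 + (r/z)²]^(−5/2)
r/z = 0.11/1.2 = 0.091667; [1+(r/z)²]^(−5/2) = 0.9793.
Δσ_z = 3×2070/(2π×1.2²) × 0.9793 = 686.36 × 0.9793 = 672.2 kPa

Δσ_z ≈ 672 kPa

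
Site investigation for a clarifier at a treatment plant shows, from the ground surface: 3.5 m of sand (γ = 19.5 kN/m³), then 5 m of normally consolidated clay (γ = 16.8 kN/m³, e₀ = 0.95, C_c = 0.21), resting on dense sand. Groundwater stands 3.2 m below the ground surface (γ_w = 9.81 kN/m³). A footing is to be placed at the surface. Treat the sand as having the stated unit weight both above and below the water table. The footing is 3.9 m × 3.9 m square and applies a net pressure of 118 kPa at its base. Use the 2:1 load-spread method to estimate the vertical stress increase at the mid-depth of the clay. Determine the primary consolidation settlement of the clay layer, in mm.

Mid-depth of clay below the ground surface: z = 3.5 + 5/2 = 6 m.
Total vertical stress at mid-clay: σ_v = 19.5×3.5 + 16.8×2.5 = 110.25 kPa.
Pore pressure: u = 9.81×(6 − 3.2) = 27.468 kPa.
Initial effective stress: σ'_0 = σ_v − u = 110.25 − 27.468 = 82.782 kPa.
Stress increase at mid-clay by the 2:1 spreading method:
Δσ = qBL/((B+z)(L+z)) = 118×3.9×3.9/((3.9+6)(3.9+6)) = 18.312 kPa
Final effective stress: σ'_f = σ'_0 + Δσ = 82.782 + 18.312 = 101.09 kPa.
Normally consolidated clay, so the full stress increment lies on the virgin compression line:
S_c = C_c·H/(1+e₀)·log₁₀(σ'_f/σ'_0) = 0.21×5/(1+0.95)×log₁₀(101.09/82.782)
    = 0.53846 × 0.086772 = 0.04672 m

S_c ≈ 46.7 mm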